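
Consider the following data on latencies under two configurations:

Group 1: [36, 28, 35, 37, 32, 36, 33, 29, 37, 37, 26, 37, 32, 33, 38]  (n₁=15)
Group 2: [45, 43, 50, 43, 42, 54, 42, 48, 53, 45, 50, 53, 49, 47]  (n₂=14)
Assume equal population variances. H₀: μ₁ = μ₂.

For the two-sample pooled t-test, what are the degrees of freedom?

degrees of freedom = 27

df = n₁ + n₂ − 2 = 15 + 14 − 2 = 27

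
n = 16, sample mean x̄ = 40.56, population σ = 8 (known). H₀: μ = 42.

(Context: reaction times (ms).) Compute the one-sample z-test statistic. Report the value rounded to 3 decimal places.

test statistic = -0.720

SE = σ/√n = 8/√16 = 2.0000
z = (x̄−μ₀)/SE = (40.56−42)/2.0000 = -0.7200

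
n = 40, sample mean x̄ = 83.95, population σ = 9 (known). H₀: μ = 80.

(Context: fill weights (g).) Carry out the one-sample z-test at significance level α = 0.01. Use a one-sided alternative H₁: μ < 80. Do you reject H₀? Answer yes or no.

SE = σ/√n = 9/√40 = 1.4230
z = (x̄−μ₀)/SE = (83.95−80)/1.4230 = 2.7758
p-value (one-sided, H₁ less) = 0.99725
At α=0.01: p ≥ α → fail to reject H₀

reject H₀: no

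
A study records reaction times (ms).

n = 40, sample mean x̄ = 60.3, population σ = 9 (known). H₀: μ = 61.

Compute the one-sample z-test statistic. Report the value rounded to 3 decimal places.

test statistic = -0.492

SE = σ/√n = 9/√40 = 1.4230
z = (x̄−μ₀)/SE = (60.3−61)/1.4230 = -0.4919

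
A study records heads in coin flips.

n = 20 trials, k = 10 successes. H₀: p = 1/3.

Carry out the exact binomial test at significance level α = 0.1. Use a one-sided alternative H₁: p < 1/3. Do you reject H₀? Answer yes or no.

reject H₀: no

Exact binomial: n=20, k=10, p₀=1/3=0.3333
P(X≤10) from Σ C(n,i)·p₀^i·(1−p₀)^(n−i)
p-value (one-sided, H₁ less) = 0.96236
At α=0.1: p ≥ α → fail to reject H₀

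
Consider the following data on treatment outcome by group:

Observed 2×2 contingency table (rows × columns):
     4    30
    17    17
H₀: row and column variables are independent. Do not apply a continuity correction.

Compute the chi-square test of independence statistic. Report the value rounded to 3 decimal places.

Row totals [34, 34], col totals [21, 47], n=68
χ² = (4−10.50)²/10.50 + (30−23.50)²/23.50 + (17−10.50)²/10.50 + (17−23.50)²/23.50 = 11.6434
df = 1

test statistic = 11.643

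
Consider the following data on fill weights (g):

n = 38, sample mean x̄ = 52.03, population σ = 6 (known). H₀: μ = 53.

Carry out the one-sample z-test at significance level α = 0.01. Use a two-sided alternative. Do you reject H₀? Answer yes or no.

SE = σ/√n = 6/√38 = 0.9733
z = (x̄−μ₀)/SE = (52.03−53)/0.9733 = -0.9966
p-value (two-sided) = 0.31897
At α=0.01: p ≥ α → fail to reject H₀

reject H₀: no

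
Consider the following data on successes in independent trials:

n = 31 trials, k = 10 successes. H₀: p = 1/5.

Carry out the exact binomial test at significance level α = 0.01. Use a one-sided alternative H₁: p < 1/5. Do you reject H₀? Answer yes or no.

Exact binomial: n=31, k=10, p₀=1/5=0.2000
P(X≤10) from Σ C(n,i)·p₀^i·(1−p₀)^(n−i)
p-value (one-sided, H₁ less) = 0.96729
At α=0.01: p ≥ α → fail to reject H₀

reject H₀: no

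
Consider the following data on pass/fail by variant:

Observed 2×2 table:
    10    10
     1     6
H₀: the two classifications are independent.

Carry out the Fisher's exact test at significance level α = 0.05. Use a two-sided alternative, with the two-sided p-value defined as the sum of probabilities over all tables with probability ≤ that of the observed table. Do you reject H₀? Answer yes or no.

Margins: r₁=20, r₂=7, c₁=11, c₂=16, n=27
p_obs = C(20,10)·C(7,1)/C(27,11); sum pmf over tables with pmf ≤ p_obs
p-value (two-sided) = 0.18320
At α=0.05: p ≥ α → fail to reject H₀

reject H₀: no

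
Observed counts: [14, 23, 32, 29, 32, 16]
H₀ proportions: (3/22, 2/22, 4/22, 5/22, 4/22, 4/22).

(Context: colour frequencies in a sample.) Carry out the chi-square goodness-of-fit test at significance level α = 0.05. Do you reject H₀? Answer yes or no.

n = 146; E_i = n·p_i = [19.91, 13.27, 26.55, 33.18, 26.55, 26.55]
χ² = (14−19.91)²/19.91 + (23−13.27)²/13.27 + (32−26.55)²/26.55 + (29−33.18)²/33.18 + (32−26.55)²/26.55 + (16−26.55)²/26.55 = 15.8406
df = 5
p-value (upper-tail) = 0.00731
At α=0.05: p < α → reject H₀

reject H₀: yes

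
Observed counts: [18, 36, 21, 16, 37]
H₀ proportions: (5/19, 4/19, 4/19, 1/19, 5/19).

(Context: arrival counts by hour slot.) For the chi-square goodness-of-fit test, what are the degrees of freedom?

degrees of freedom = 4

df = k − 1 = 5 − 1 = 4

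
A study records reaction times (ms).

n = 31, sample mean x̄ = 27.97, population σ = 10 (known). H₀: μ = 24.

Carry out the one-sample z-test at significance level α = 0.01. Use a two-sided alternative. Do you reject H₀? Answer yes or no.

reject H₀: no

SE = σ/√n = 10/√31 = 1.7961
z = (x̄−μ₀)/SE = (27.97−24)/1.7961 = 2.2104
p-value (two-sided) = 0.02708
At α=0.01: p ≥ α → fail to reject H₀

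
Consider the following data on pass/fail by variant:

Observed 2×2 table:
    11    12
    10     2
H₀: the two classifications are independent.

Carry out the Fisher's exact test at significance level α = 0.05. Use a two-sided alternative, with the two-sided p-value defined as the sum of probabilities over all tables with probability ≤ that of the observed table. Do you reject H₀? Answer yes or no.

Margins: r₁=23, r₂=12, c₁=21, c₂=14, n=35
p_obs = C(23,11)·C(12,10)/C(35,21); sum pmf over tables with pmf ≤ p_obs
p-value (two-sided) = 0.06973
At α=0.05: p ≥ α → fail to reject H₀

reject H₀: no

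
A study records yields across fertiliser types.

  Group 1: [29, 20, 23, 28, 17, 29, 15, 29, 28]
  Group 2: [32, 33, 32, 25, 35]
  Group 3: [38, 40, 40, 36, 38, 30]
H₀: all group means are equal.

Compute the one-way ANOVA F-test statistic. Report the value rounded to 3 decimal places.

Group means [24.22, 31.40, 37.00], grand mean 29.850
SSB = Σnᵢ(x̄ᵢ−x̄)² = 603.794; SSW = ΣΣ(x−x̄ᵢ)² = 380.756
MSB = 603.794/2 = 301.8972; MSW = 380.756/17 = 22.3974
F = MSB/MSW = 13.4791
df = (2, 17)

test statistic = 13.479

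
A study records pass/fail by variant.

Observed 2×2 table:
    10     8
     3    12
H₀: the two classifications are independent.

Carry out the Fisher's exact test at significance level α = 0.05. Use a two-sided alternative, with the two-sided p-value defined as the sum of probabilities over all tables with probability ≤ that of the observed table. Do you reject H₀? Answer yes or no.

reject H₀: no

Margins: r₁=18, r₂=15, c₁=13, c₂=20, n=33
p_obs = C(18,10)·C(15,3)/C(33,13); sum pmf over tables with pmf ≤ p_obs
p-value (two-sided) = 0.07244
At α=0.05: p ≥ α → fail to reject H₀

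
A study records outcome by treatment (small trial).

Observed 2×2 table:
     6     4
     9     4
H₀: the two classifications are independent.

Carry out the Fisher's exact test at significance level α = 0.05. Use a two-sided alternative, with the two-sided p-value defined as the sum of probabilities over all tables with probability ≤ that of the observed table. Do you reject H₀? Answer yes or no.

Margins: r₁=10, r₂=13, c₁=15, c₂=8, n=23
p_obs = C(10,6)·C(13,9)/C(23,15); sum pmf over tables with pmf ≤ p_obs
p-value (two-sided) = 0.68502
At α=0.05: p ≥ α → fail to reject H₀

reject H₀: no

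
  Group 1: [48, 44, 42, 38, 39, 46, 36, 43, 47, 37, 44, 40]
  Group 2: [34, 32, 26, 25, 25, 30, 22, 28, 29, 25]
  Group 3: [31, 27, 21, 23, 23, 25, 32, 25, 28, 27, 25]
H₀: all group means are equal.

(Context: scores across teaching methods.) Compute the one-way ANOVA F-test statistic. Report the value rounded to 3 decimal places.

Group means [42.00, 27.60, 26.09], grand mean 32.333
SSB = Σnᵢ(x̄ᵢ−x̄)² = 1774.024; SSW = ΣΣ(x−x̄ᵢ)² = 411.309
MSB = 1774.024/2 = 887.0121; MSW = 411.309/30 = 13.7103
F = MSB/MSW = 64.6968
df = (2, 30)

test statistic = 64.697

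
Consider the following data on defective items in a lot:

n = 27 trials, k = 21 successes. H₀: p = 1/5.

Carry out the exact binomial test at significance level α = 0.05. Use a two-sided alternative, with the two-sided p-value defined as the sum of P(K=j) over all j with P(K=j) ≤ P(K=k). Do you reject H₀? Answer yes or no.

Exact binomial: n=27, k=21, p₀=1/5=0.2000
P(X=j) = C(n,j)·p₀^j·(1−p₀)^(n−j); p = Σ P(X=j) over j with P(X=j) ≤ P(X=21)
p-value (two-sided) = 0.00000
At α=0.05: p < α → reject H₀

reject H₀: yes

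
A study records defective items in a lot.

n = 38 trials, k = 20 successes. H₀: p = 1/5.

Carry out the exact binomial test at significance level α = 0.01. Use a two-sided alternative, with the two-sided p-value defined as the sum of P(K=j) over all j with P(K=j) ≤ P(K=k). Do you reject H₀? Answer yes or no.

Exact binomial: n=38, k=20, p₀=1/5=0.2000
P(X=j) = C(n,j)·p₀^j·(1−p₀)^(n−j); p = Σ P(X=j) over j with P(X=j) ≤ P(X=20)
p-value (two-sided) = 0.00001
At α=0.01: p < α → reject H₀

reject H₀: yes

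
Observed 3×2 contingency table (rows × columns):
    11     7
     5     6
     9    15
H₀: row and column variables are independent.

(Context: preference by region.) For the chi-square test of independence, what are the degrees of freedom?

df = (r−1)(c−1) = (3−1)·(2−1) = 2

degrees of freedom = 2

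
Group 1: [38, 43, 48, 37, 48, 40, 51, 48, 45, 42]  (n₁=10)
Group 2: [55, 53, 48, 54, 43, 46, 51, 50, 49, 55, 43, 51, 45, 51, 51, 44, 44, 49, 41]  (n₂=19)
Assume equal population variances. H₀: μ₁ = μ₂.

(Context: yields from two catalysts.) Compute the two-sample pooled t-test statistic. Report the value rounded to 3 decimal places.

test statistic = -2.614

x̄₁=44.000, s₁=4.761, n₁=10
x̄₂=48.579, s₂=4.337, n₂=19
s_p² = [9·4.761² + 18·4.337²]/27 = 20.0975
SE = √(s_p²·(1/10+1/19)) = 1.7514
t = (44.000−48.579)/1.7514 = -2.6144
df = 27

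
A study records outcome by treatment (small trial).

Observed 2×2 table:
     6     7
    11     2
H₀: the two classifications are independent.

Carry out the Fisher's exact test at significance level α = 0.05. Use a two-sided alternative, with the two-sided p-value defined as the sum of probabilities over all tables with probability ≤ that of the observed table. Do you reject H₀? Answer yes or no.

reject H₀: no

Margins: r₁=13, r₂=13, c₁=17, c₂=9, n=26
p_obs = C(13,6)·C(13,11)/C(26,17); sum pmf over tables with pmf ≤ p_obs
p-value (two-sided) = 0.09684
At α=0.05: p ≥ α → fail to reject H₀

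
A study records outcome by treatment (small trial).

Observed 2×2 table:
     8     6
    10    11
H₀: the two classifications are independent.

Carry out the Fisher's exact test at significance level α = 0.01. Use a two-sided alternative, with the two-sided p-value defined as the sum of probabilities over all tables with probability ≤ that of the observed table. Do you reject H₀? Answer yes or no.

reject H₀: no

Margins: r₁=14, r₂=21, c₁=18, c₂=17, n=35
p_obs = C(14,8)·C(21,10)/C(35,18); sum pmf over tables with pmf ≤ p_obs
p-value (two-sided) = 0.73322
At α=0.01: p ≥ α → fail to reject H₀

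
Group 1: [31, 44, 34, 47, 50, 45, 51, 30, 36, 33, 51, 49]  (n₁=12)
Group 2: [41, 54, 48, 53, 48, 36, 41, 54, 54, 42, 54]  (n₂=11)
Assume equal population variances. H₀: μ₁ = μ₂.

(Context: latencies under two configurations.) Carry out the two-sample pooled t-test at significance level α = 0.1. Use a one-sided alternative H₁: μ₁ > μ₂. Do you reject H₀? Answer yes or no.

x̄₁=41.750, s₁=8.303, n₁=12
x̄₂=47.727, s₂=6.680, n₂=11
s_p² = [11·8.303² + 10·6.680²]/21 = 57.3539
SE = √(s_p²·(1/12+1/11)) = 3.1612
t = (41.750−47.727)/3.1612 = -1.8908
df = 21
p-value (one-sided, H₁ greater) = 0.96374
At α=0.1: p ≥ α → fail to reject H₀

reject H₀: no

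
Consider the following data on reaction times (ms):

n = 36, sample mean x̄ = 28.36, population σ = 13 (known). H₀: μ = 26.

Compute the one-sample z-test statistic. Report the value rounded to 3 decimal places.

test statistic = 1.089

SE = σ/√n = 13/√36 = 2.1667
z = (x̄−μ₀)/SE = (28.36−26)/2.1667 = 1.0892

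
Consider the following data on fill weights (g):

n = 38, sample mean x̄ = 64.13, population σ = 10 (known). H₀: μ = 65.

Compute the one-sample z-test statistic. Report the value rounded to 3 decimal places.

test statistic = -0.536

SE = σ/√n = 10/√38 = 1.6222
z = (x̄−μ₀)/SE = (64.13−65)/1.6222 = -0.5363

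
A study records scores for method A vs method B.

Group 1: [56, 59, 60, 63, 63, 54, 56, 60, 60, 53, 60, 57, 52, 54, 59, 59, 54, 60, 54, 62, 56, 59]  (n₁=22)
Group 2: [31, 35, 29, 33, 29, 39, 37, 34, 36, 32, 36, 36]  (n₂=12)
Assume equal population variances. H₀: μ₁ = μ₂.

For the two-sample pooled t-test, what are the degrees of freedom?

df = n₁ + n₂ − 2 = 22 + 12 − 2 = 32

degrees of freedom = 32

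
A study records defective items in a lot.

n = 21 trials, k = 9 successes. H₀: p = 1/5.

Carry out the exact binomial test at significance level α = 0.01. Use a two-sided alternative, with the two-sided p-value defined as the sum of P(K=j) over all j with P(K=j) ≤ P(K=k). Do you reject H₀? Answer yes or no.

reject H₀: no

Exact binomial: n=21, k=9, p₀=1/5=0.2000
P(X=j) = C(n,j)·p₀^j·(1−p₀)^(n−j); p = Σ P(X=j) over j with P(X=j) ≤ P(X=9)
p-value (two-sided) = 0.02364
At α=0.01: p ≥ α → fail to reject H₀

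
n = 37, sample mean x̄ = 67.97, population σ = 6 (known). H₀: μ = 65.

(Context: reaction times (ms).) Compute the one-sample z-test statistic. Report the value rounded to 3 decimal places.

test statistic = 3.011

SE = σ/√n = 6/√37 = 0.9864
z = (x̄−μ₀)/SE = (67.97−65)/0.9864 = 3.0110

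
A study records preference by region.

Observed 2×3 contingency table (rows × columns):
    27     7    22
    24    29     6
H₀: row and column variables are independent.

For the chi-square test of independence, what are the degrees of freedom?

df = (r−1)(c−1) = (2−1)·(3−1) = 2

degrees of freedom = 2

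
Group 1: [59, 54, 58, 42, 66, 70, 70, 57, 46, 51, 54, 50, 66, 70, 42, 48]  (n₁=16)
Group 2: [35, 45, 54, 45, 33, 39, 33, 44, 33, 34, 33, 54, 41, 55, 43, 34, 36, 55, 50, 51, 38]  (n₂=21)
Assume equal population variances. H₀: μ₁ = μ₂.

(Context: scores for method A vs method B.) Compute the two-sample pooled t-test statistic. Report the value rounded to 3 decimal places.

test statistic = 4.833

x̄₁=56.438, s₁=9.743, n₁=16
x̄₂=42.143, s₂=8.236, n₂=21
s_p² = [15·9.743² + 20·8.236²]/35 = 79.4431
SE = √(s_p²·(1/16+1/21)) = 2.9577
t = (56.438−42.143)/2.9577 = 4.8330
df = 35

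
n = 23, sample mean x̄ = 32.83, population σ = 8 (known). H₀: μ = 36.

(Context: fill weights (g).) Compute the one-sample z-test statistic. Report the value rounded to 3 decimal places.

test statistic = -1.900

SE = σ/√n = 8/√23 = 1.6681
z = (x̄−μ₀)/SE = (32.83−36)/1.6681 = -1.9003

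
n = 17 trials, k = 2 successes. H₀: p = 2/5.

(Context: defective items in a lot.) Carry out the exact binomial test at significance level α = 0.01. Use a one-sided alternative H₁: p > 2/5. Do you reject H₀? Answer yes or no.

Exact binomial: n=17, k=2, p₀=2/5=0.4000
P(X≥2) from Σ C(n,i)·p₀^i·(1−p₀)^(n−i)
p-value (one-sided, H₁ greater) = 0.99791
At α=0.01: p ≥ α → fail to reject H₀

reject H₀: no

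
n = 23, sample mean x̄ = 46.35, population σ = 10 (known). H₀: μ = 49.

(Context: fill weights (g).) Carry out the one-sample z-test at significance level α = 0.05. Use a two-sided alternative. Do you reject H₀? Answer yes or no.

SE = σ/√n = 10/√23 = 2.0851
z = (x̄−μ₀)/SE = (46.35−49)/2.0851 = -1.2709
p-value (two-sided) = 0.20377
At α=0.05: p ≥ α → fail to reject H₀

reject H₀: no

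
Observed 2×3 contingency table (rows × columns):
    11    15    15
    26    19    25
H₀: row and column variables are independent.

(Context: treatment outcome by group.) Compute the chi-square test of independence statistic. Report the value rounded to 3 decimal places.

test statistic = 1.583

Row totals [41, 70], col totals [37, 34, 40], n=111
χ² = (11−13.67)²/13.67 + (15−12.56)²/12.56 + (15−14.77)²/14.77 + (26−23.33)²/23.33 + (19−21.44)²/21.44 + (25−25.23)²/25.23 = 1.5832
df = 2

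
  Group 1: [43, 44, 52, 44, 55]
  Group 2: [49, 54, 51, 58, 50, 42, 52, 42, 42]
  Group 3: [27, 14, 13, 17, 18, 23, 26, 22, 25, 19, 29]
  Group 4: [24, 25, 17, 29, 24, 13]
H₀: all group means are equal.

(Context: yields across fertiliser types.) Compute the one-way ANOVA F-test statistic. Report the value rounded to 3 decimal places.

test statistic = 59.319

Group means [47.60, 48.89, 21.18, 22.00], grand mean 33.645
SSB = Σnᵢ(x̄ᵢ−x̄)² = 5587.372; SSW = ΣΣ(x−x̄ᵢ)² = 847.725
MSB = 5587.372/3 = 1862.4572; MSW = 847.725/27 = 31.3972
F = MSB/MSW = 59.3192
df = (3, 27)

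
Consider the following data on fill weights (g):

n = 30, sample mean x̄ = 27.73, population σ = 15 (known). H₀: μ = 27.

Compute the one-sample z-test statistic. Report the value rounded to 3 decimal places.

SE = σ/√n = 15/√30 = 2.7386
z = (x̄−μ₀)/SE = (27.73−27)/2.7386 = 0.2666

test statistic = 0.267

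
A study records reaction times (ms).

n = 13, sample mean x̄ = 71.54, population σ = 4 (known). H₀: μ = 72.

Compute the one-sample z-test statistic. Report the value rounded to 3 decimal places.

SE = σ/√n = 4/√13 = 1.1094
z = (x̄−μ₀)/SE = (71.54−72)/1.1094 = -0.4146

test statistic = -0.415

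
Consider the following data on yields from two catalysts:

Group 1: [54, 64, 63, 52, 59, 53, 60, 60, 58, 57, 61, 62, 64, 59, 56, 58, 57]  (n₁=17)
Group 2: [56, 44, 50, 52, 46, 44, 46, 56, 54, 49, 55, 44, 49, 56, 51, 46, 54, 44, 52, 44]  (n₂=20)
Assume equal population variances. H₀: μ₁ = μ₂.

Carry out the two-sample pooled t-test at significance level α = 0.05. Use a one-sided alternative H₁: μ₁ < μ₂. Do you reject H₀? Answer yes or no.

x̄₁=58.647, s₁=3.605, n₁=17
x̄₂=49.600, s₂=4.593, n₂=20
s_p² = [16·3.605² + 19·4.593²]/35 = 17.3909
SE = √(s_p²·(1/17+1/20)) = 1.3757
t = (58.647−49.600)/1.3757 = 6.5763
df = 35
p-value (one-sided, H₁ less) = 1.00000
At α=0.05: p ≥ α → fail to reject H₀

reject H₀: no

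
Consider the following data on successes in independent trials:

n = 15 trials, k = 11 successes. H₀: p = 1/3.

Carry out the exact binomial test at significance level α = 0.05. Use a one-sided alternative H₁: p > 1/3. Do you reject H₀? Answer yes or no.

reject H₀: yes

Exact binomial: n=15, k=11, p₀=1/3=0.3333
P(X≥11) from Σ C(n,i)·p₀^i·(1−p₀)^(n−i)
p-value (one-sided, H₁ greater) = 0.00181
At α=0.05: p < α → reject H₀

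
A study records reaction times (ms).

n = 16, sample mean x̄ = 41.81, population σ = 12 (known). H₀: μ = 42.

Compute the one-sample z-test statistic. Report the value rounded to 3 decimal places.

test statistic = -0.063

SE = σ/√n = 12/√16 = 3.0000
z = (x̄−μ₀)/SE = (41.81−42)/3.0000 = -0.0633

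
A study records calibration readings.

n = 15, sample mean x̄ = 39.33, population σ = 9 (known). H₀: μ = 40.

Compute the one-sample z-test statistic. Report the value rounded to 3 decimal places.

SE = σ/√n = 9/√15 = 2.3238
z = (x̄−μ₀)/SE = (39.33−40)/2.3238 = -0.2883

test statistic = -0.288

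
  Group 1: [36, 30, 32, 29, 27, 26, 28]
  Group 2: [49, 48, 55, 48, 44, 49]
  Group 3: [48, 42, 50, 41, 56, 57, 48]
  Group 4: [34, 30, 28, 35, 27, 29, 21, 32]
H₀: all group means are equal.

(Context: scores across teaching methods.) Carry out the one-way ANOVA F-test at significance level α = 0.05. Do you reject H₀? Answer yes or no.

Group means [29.71, 48.83, 48.86, 29.50], grand mean 38.536
SSB = Σnᵢ(x̄ᵢ−x̄)² = 2579.845; SSW = ΣΣ(x−x̄ᵢ)² = 499.119
MSB = 2579.845/3 = 859.9484; MSW = 499.119/24 = 20.7966
F = MSB/MSW = 41.3504
df = (3, 24)
p-value (upper-tail) = 0.00000
At α=0.05: p < α → reject H₀

reject H₀: yes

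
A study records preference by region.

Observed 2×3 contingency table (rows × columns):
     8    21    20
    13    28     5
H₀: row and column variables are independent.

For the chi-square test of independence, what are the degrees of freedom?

df = (r−1)(c−1) = (2−1)·(3−1) = 2

degrees of freedom = 2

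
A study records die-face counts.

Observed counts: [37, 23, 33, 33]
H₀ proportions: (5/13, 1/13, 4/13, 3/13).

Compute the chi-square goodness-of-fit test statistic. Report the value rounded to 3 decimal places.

n = 126; E_i = n·p_i = [48.46, 9.69, 38.77, 29.08]
χ² = (37−48.46)²/48.46 + (23−9.69)²/9.69 + (33−38.77)²/38.77 + (33−29.08)²/29.08 = 22.3702
df = 3

test statistic = 22.370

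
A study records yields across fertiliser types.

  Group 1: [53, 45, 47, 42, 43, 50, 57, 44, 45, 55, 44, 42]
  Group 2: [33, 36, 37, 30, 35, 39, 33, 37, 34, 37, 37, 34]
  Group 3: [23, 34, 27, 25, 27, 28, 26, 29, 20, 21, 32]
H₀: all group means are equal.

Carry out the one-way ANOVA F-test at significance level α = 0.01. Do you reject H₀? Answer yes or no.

Group means [47.25, 35.17, 26.55], grand mean 36.600
SSB = Σnᵢ(x̄ᵢ−x̄)² = 2497.756; SSW = ΣΣ(x−x̄ᵢ)² = 550.644
MSB = 2497.756/2 = 1248.8780; MSW = 550.644/32 = 17.2076
F = MSB/MSW = 72.5770
df = (2, 32)
p-value (upper-tail) = 0.00000
At α=0.01: p < α → reject H₀

reject H₀: yes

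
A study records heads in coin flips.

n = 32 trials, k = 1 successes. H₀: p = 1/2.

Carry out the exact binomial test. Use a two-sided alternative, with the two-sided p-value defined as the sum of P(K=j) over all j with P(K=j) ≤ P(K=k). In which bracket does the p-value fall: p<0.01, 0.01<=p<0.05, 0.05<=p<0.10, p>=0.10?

Exact binomial: n=32, k=1, p₀=1/2=0.5000
P(X=j) = C(n,j)·p₀^j·(1−p₀)^(n−j); p = Σ P(X=j) over j with P(X=j) ≤ P(X=1)
p-value (two-sided) = 0.00000
→ bracket: p<0.01

p-value bracket: p<0.01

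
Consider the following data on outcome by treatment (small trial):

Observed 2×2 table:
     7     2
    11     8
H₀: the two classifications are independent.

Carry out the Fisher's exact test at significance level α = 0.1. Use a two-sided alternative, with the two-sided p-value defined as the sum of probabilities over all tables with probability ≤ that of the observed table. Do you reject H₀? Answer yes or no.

Margins: r₁=9, r₂=19, c₁=18, c₂=10, n=28
p_obs = C(9,7)·C(19,11)/C(28,18); sum pmf over tables with pmf ≤ p_obs
p-value (two-sided) = 0.41697
At α=0.1: p ≥ α → fail to reject H₀

reject H₀: no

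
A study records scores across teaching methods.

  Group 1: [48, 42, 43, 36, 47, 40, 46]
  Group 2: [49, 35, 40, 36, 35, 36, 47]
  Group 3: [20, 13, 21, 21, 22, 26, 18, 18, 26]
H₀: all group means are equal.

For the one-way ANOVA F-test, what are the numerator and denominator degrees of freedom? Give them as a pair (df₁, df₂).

k = 3 groups, N = 23 total
df = (k−1, N−k) = (3−1, 23−3) = (2, 20)

degrees of freedom = [2, 20]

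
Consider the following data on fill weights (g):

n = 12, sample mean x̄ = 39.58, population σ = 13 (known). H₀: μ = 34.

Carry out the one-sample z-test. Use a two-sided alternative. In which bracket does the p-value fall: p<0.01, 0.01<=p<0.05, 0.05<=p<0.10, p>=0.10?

SE = σ/√n = 13/√12 = 3.7528
z = (x̄−μ₀)/SE = (39.58−34)/3.7528 = 1.4869
p-value (two-sided) = 0.13704
→ bracket: p>=0.10

p-value bracket: p>=0.10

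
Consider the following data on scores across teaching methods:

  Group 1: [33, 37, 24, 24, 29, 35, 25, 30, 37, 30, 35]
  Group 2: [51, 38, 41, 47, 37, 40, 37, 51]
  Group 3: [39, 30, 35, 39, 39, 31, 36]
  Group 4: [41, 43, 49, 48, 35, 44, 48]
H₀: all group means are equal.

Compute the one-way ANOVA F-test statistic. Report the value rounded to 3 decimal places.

test statistic = 13.557

Group means [30.82, 42.75, 35.57, 44.00], grand mean 37.515
SSB = Σnᵢ(x̄ᵢ−x̄)² = 1033.392; SSW = ΣΣ(x−x̄ᵢ)² = 736.851
MSB = 1033.392/3 = 344.4639; MSW = 736.851/29 = 25.4086
F = MSB/MSW = 13.5570
df = (3, 29)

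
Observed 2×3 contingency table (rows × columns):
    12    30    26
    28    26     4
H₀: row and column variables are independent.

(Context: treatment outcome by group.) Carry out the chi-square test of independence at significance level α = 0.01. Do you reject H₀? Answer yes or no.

Row totals [68, 58], col totals [40, 56, 30], n=126
χ² = (12−21.59)²/21.59 + (30−30.22)²/30.22 + (26−16.19)²/16.19 + (28−18.41)²/18.41 + (26−25.78)²/25.78 + (4−13.81)²/13.81 = 22.1650
df = 2
p-value (upper-tail) = 0.00002
At α=0.01: p < α → reject H₀

reject H₀: yes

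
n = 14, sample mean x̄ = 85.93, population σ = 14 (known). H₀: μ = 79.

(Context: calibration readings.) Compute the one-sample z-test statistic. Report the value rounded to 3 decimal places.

SE = σ/√n = 14/√14 = 3.7417
z = (x̄−μ₀)/SE = (85.93−79)/3.7417 = 1.8521

test statistic = 1.852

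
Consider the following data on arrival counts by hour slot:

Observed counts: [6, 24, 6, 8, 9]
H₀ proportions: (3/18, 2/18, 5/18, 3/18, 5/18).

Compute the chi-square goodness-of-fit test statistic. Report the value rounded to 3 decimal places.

test statistic = 64.079

n = 53; E_i = n·p_i = [8.83, 5.89, 14.72, 8.83, 14.72]
χ² = (6−8.83)²/8.83 + (24−5.89)²/5.89 + (6−14.72)²/14.72 + (8−8.83)²/8.83 + (9−14.72)²/14.72 = 64.0792
df = 4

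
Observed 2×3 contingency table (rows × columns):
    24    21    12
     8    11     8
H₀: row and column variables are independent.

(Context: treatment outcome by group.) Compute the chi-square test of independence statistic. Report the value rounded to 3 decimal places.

test statistic = 1.388

Row totals [57, 27], col totals [32, 32, 20], n=84
χ² = (24−21.71)²/21.71 + (21−21.71)²/21.71 + (12−13.57)²/13.57 + (8−10.29)²/10.29 + (11−10.29)²/10.29 + (8−6.43)²/6.43 = 1.3877
df = 2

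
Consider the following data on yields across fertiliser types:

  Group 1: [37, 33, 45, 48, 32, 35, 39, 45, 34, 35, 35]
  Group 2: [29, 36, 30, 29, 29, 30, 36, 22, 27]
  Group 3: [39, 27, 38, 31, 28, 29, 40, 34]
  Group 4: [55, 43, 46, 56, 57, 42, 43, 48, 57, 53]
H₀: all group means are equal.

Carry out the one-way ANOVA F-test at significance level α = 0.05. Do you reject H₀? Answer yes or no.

reject H₀: yes

Group means [38.00, 29.78, 33.25, 50.00], grand mean 38.211
SSB = Σnᵢ(x̄ᵢ−x̄)² = 2227.260; SSW = ΣΣ(x−x̄ᵢ)² = 993.056
MSB = 2227.260/3 = 742.4201; MSW = 993.056/34 = 29.2075
F = MSB/MSW = 25.4188
df = (3, 34)
p-value (upper-tail) = 0.00000
At α=0.05: p < α → reject H₀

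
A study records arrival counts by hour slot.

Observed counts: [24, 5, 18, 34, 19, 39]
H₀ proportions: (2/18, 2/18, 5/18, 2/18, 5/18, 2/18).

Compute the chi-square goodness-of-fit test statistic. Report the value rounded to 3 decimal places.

n = 139; E_i = n·p_i = [15.44, 15.44, 38.61, 15.44, 38.61, 15.44]
χ² = (24−15.44)²/15.44 + (5−15.44)²/15.44 + (18−38.61)²/38.61 + (34−15.44)²/15.44 + (19−38.61)²/38.61 + (39−15.44)²/15.44 = 90.9856
df = 5

test statistic = 90.986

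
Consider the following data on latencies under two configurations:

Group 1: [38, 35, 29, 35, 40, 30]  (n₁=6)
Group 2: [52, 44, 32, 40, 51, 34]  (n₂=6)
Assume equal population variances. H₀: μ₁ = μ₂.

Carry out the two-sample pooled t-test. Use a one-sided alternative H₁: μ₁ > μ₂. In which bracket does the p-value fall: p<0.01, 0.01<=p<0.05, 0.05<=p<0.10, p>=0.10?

x̄₁=34.500, s₁=4.324, n₁=6
x̄₂=42.167, s₂=8.400, n₂=6
s_p² = [5·4.324² + 5·8.400²]/10 = 44.6333
SE = √(s_p²·(1/6+1/6)) = 3.8572
t = (34.500−42.167)/3.8572 = -1.9876
df = 10
p-value (one-sided, H₁ greater) = 0.96254
→ bracket: p>=0.10

p-value bracket: p>=0.10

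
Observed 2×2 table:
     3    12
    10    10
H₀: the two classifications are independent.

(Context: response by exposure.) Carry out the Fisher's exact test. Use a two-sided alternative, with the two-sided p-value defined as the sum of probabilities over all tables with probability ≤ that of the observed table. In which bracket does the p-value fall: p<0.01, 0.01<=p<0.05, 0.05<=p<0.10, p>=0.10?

Margins: r₁=15, r₂=20, c₁=13, c₂=22, n=35
p_obs = C(15,3)·C(20,10)/C(35,13); sum pmf over tables with pmf ≤ p_obs
p-value (two-sided) = 0.08914
→ bracket: 0.05<=p<0.10

p-value bracket: 0.05<=p<0.10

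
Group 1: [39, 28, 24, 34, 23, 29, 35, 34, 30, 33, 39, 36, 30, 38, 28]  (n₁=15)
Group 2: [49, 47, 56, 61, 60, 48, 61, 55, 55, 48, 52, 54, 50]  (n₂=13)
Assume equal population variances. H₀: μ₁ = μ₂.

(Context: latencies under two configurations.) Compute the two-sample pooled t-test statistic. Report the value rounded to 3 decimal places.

test statistic = -11.237

x̄₁=32.000, s₁=5.085, n₁=15
x̄₂=53.538, s₂=5.027, n₂=13
s_p² = [14·5.085² + 12·5.027²]/26 = 25.5858
SE = √(s_p²·(1/15+1/13)) = 1.9167
t = (32.000−53.538)/1.9167 = -11.2371
df = 26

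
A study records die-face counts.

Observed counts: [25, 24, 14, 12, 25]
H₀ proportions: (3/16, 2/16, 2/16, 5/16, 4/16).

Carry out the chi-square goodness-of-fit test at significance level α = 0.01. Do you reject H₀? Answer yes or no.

n = 100; E_i = n·p_i = [18.75, 12.50, 12.50, 31.25, 25.00]
χ² = (25−18.75)²/18.75 + (24−12.50)²/12.50 + (14−12.50)²/12.50 + (12−31.25)²/31.25 + (25−25.00)²/25.00 = 24.7013
df = 4
p-value (upper-tail) = 0.00006
At α=0.01: p < α → reject H₀

reject H₀: yes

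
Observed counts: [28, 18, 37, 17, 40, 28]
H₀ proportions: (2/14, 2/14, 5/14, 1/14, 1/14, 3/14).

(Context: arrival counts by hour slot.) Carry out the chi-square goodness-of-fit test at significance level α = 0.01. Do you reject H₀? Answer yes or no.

reject H₀: yes

n = 168; E_i = n·p_i = [24.00, 24.00, 60.00, 12.00, 12.00, 36.00]
χ² = (28−24.00)²/24.00 + (18−24.00)²/24.00 + (37−60.00)²/60.00 + (17−12.00)²/12.00 + (40−12.00)²/12.00 + (28−36.00)²/36.00 = 80.1778
df = 5
p-value (upper-tail) = 0.00000
At α=0.01: p < α → reject H₀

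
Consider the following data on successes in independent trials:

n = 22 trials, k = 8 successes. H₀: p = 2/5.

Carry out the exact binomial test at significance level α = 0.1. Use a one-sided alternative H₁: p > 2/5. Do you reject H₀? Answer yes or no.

Exact binomial: n=22, k=8, p₀=2/5=0.4000
P(X≥8) from Σ C(n,i)·p₀^i·(1−p₀)^(n−i)
p-value (one-sided, H₁ greater) = 0.71018
At α=0.1: p ≥ α → fail to reject H₀

reject H₀: no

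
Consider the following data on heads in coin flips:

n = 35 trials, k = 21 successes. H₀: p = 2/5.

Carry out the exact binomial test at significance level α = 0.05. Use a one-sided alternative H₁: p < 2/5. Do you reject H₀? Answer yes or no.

reject H₀: no

Exact binomial: n=35, k=21, p₀=2/5=0.4000
P(X≤21) from Σ C(n,i)·p₀^i·(1−p₀)^(n−i)
p-value (one-sided, H₁ less) = 0.99474
At α=0.05: p ≥ α → fail to reject H₀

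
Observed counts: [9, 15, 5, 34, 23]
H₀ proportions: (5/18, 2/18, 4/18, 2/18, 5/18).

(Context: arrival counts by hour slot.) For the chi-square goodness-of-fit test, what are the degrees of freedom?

degrees of freedom = 4

df = k − 1 = 5 − 1 = 4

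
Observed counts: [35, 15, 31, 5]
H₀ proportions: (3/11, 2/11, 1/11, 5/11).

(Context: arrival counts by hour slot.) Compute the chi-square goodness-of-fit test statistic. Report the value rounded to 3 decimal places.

test statistic = 104.176

n = 86; E_i = n·p_i = [23.45, 15.64, 7.82, 39.09]
χ² = (35−23.45)²/23.45 + (15−15.64)²/15.64 + (31−7.82)²/7.82 + (5−39.09)²/39.09 = 104.1764
df = 3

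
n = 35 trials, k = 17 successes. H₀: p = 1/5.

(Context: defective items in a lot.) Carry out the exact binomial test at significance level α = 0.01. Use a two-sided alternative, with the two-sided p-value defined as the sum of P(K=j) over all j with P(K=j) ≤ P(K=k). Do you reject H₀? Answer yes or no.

reject H₀: yes

Exact binomial: n=35, k=17, p₀=1/5=0.2000
P(X=j) = C(n,j)·p₀^j·(1−p₀)^(n−j); p = Σ P(X=j) over j with P(X=j) ≤ P(X=17)
p-value (two-sided) = 0.00014
At α=0.01: p < α → reject H₀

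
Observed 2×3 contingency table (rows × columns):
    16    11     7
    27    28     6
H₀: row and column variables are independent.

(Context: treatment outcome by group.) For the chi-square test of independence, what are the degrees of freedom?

degrees of freedom = 2

df = (r−1)(c−1) = (2−1)·(3−1) = 2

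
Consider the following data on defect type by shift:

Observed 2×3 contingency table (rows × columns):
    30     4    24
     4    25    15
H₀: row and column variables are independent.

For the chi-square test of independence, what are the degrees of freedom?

df = (r−1)(c−1) = (2−1)·(3−1) = 2

degrees of freedom = 2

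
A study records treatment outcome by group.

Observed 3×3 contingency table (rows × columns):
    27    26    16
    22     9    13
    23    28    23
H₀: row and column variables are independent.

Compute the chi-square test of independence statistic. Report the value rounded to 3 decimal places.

test statistic = 6.431

Row totals [69, 44, 74], col totals [72, 63, 52], n=187
χ² = (27−26.57)²/26.57 + (26−23.25)²/23.25 + (16−19.19)²/19.19 + (22−16.94)²/16.94 + (9−14.82)²/14.82 + (13−12.24)²/12.24 + (23−28.49)²/28.49 + (28−24.93)²/24.93 + (23−20.58)²/20.58 = 6.4307
df = 4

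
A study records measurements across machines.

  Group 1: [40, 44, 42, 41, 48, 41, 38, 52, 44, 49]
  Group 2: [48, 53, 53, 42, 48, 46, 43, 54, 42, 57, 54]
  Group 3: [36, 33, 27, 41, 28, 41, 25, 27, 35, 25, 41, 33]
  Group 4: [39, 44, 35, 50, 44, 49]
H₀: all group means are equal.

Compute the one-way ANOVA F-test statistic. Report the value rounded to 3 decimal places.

Group means [43.90, 49.09, 32.67, 43.50], grand mean 41.846
SSB = Σnᵢ(x̄ᵢ−x̄)² = 1647.101; SSW = ΣΣ(x−x̄ᵢ)² = 1063.976
MSB = 1647.101/3 = 549.0337; MSW = 1063.976/35 = 30.3993
F = MSB/MSW = 18.0607
df = (3, 35)

test statistic = 18.061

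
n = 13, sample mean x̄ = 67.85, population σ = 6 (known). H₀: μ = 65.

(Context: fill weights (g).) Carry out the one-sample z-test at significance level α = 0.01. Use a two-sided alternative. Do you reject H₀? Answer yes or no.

SE = σ/√n = 6/√13 = 1.6641
z = (x̄−μ₀)/SE = (67.85−65)/1.6641 = 1.7126
p-value (two-sided) = 0.08678
At α=0.01: p ≥ α → fail to reject H₀

reject H₀: no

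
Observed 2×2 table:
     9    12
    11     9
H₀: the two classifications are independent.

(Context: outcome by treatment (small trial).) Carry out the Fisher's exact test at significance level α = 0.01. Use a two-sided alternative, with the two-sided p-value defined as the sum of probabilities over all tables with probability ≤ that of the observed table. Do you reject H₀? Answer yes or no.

reject H₀: no

Margins: r₁=21, r₂=20, c₁=20, c₂=21, n=41
p_obs = C(21,9)·C(20,11)/C(41,20); sum pmf over tables with pmf ≤ p_obs
p-value (two-sided) = 0.53774
At α=0.01: p ≥ α → fail to reject H₀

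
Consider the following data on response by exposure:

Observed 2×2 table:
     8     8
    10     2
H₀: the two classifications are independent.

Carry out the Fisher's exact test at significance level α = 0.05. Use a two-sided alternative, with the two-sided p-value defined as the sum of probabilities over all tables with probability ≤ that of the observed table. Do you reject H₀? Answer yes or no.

Margins: r₁=16, r₂=12, c₁=18, c₂=10, n=28
p_obs = C(16,8)·C(12,10)/C(28,18); sum pmf over tables with pmf ≤ p_obs
p-value (two-sided) = 0.11439
At α=0.05: p ≥ α → fail to reject H₀

reject H₀: no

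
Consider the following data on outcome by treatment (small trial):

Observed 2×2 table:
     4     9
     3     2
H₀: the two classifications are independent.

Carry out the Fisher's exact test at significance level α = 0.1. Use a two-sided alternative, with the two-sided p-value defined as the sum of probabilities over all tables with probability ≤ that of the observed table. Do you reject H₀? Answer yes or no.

reject H₀: no

Margins: r₁=13, r₂=5, c₁=7, c₂=11, n=18
p_obs = C(13,4)·C(5,3)/C(18,7); sum pmf over tables with pmf ≤ p_obs
p-value (two-sided) = 0.32598
At α=0.1: p ≥ α → fail to reject H₀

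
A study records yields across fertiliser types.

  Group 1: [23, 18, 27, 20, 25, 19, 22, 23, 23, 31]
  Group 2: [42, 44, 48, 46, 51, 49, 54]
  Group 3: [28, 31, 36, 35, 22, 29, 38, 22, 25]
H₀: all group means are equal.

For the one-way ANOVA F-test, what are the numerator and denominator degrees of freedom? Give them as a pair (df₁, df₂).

k = 3 groups, N = 26 total
df = (k−1, N−k) = (3−1, 26−3) = (2, 23)

degrees of freedom = [2, 23]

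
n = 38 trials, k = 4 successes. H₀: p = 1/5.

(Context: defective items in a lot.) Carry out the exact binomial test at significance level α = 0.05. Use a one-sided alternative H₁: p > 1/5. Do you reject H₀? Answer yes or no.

Exact binomial: n=38, k=4, p₀=1/5=0.2000
P(X≥4) from Σ C(n,i)·p₀^i·(1−p₀)^(n−i)
p-value (one-sided, H₁ greater) = 0.96132
At α=0.05: p ≥ α → fail to reject H₀

reject H₀: no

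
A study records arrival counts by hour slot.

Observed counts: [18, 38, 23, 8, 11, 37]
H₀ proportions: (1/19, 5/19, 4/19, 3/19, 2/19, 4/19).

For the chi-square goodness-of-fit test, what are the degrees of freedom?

degrees of freedom = 5

df = k − 1 = 6 − 1 = 5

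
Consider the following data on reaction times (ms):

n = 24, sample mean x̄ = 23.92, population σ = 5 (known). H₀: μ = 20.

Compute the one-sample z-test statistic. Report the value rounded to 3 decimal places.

test statistic = 3.841

SE = σ/√n = 5/√24 = 1.0206
z = (x̄−μ₀)/SE = (23.92−20)/1.0206 = 3.8408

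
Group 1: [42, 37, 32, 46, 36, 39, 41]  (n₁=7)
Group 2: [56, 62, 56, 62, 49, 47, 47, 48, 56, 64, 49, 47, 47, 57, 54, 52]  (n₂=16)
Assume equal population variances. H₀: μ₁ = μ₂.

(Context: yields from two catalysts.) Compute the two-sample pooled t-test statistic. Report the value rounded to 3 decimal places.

x̄₁=39.000, s₁=4.546, n₁=7
x̄₂=53.312, s₂=5.930, n₂=16
s_p² = [6·4.546² + 15·5.930²]/21 = 31.0208
SE = √(s_p²·(1/7+1/16)) = 2.5240
t = (39.000−53.312)/2.5240 = -5.6707
df = 21

test statistic = -5.671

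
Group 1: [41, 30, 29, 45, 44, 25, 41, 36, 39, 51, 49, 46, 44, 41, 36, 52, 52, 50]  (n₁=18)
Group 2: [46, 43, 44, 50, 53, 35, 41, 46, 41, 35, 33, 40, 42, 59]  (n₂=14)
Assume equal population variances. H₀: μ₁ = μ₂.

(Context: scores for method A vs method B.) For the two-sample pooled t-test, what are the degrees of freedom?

df = n₁ + n₂ − 2 = 18 + 14 − 2 = 30

degrees of freedom = 30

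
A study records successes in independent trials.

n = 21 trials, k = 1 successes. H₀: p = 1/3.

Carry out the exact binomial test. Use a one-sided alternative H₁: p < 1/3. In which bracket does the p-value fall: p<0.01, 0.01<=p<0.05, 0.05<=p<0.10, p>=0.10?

Exact binomial: n=21, k=1, p₀=1/3=0.3333
P(X≤1) from Σ C(n,i)·p₀^i·(1−p₀)^(n−i)
p-value (one-sided, H₁ less) = 0.00231
→ bracket: p<0.01

p-value bracket: p<0.01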